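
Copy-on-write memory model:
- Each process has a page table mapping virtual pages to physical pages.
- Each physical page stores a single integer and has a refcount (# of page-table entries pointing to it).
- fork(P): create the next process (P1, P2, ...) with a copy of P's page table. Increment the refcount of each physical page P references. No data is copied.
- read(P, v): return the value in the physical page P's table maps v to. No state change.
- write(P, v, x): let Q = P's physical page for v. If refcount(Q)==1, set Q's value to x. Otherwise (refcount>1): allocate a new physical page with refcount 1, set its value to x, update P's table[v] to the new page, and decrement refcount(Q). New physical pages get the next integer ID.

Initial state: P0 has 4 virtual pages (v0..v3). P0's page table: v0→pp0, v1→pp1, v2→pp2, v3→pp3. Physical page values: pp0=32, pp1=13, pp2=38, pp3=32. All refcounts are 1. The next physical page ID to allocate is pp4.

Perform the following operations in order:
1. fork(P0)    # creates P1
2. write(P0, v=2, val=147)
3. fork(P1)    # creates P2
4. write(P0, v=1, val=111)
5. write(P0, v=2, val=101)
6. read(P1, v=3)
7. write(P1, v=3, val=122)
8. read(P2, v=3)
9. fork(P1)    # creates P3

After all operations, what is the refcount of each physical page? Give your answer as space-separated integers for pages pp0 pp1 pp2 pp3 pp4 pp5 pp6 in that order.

Op 1: fork(P0) -> P1. 4 ppages; refcounts: pp0:2 pp1:2 pp2:2 pp3:2
Op 2: write(P0, v2, 147). refcount(pp2)=2>1 -> COPY to pp4. 5 ppages; refcounts: pp0:2 pp1:2 pp2:1 pp3:2 pp4:1
Op 3: fork(P1) -> P2. 5 ppages; refcounts: pp0:3 pp1:3 pp2:2 pp3:3 pp4:1
Op 4: write(P0, v1, 111). refcount(pp1)=3>1 -> COPY to pp5. 6 ppages; refcounts: pp0:3 pp1:2 pp2:2 pp3:3 pp4:1 pp5:1
Op 5: write(P0, v2, 101). refcount(pp4)=1 -> write in place. 6 ppages; refcounts: pp0:3 pp1:2 pp2:2 pp3:3 pp4:1 pp5:1
Op 6: read(P1, v3) -> 32. No state change.
Op 7: write(P1, v3, 122). refcount(pp3)=3>1 -> COPY to pp6. 7 ppages; refcounts: pp0:3 pp1:2 pp2:2 pp3:2 pp4:1 pp5:1 pp6:1
Op 8: read(P2, v3) -> 32. No state change.
Op 9: fork(P1) -> P3. 7 ppages; refcounts: pp0:4 pp1:3 pp2:3 pp3:2 pp4:1 pp5:1 pp6:2

Answer: 4 3 3 2 1 1 2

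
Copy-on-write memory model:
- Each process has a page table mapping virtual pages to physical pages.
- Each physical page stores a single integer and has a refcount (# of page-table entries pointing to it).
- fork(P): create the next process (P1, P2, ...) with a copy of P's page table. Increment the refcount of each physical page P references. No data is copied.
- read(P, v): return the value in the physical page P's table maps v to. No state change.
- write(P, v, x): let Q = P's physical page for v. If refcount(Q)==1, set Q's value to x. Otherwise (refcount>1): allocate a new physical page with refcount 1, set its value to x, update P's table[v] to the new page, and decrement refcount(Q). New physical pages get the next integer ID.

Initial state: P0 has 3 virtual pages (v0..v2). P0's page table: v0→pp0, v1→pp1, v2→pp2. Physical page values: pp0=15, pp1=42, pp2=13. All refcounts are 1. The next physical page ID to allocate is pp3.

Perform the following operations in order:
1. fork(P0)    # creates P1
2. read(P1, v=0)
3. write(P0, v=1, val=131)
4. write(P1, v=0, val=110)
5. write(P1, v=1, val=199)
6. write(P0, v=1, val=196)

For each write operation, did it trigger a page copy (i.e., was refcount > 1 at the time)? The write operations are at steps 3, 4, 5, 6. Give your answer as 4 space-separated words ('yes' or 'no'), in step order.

Op 1: fork(P0) -> P1. 3 ppages; refcounts: pp0:2 pp1:2 pp2:2
Op 2: read(P1, v0) -> 15. No state change.
Op 3: write(P0, v1, 131). refcount(pp1)=2>1 -> COPY to pp3. 4 ppages; refcounts: pp0:2 pp1:1 pp2:2 pp3:1
Op 4: write(P1, v0, 110). refcount(pp0)=2>1 -> COPY to pp4. 5 ppages; refcounts: pp0:1 pp1:1 pp2:2 pp3:1 pp4:1
Op 5: write(P1, v1, 199). refcount(pp1)=1 -> write in place. 5 ppages; refcounts: pp0:1 pp1:1 pp2:2 pp3:1 pp4:1
Op 6: write(P0, v1, 196). refcount(pp3)=1 -> write in place. 5 ppages; refcounts: pp0:1 pp1:1 pp2:2 pp3:1 pp4:1

yes yes no no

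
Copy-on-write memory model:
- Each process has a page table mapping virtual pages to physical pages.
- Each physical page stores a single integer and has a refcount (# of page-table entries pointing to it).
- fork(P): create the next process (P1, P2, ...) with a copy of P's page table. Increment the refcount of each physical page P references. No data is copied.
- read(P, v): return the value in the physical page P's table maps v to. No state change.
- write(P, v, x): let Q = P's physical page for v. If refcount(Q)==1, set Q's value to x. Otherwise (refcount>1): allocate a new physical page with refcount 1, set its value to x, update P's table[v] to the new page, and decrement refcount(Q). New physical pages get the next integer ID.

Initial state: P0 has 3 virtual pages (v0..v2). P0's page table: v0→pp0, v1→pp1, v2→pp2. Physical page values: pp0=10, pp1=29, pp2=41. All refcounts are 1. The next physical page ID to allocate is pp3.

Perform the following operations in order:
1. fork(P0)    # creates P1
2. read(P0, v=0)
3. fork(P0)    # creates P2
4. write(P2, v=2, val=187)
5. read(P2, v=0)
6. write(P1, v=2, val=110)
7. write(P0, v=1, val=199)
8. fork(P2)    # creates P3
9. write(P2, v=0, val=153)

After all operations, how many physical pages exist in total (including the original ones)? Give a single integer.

Op 1: fork(P0) -> P1. 3 ppages; refcounts: pp0:2 pp1:2 pp2:2
Op 2: read(P0, v0) -> 10. No state change.
Op 3: fork(P0) -> P2. 3 ppages; refcounts: pp0:3 pp1:3 pp2:3
Op 4: write(P2, v2, 187). refcount(pp2)=3>1 -> COPY to pp3. 4 ppages; refcounts: pp0:3 pp1:3 pp2:2 pp3:1
Op 5: read(P2, v0) -> 10. No state change.
Op 6: write(P1, v2, 110). refcount(pp2)=2>1 -> COPY to pp4. 5 ppages; refcounts: pp0:3 pp1:3 pp2:1 pp3:1 pp4:1
Op 7: write(P0, v1, 199). refcount(pp1)=3>1 -> COPY to pp5. 6 ppages; refcounts: pp0:3 pp1:2 pp2:1 pp3:1 pp4:1 pp5:1
Op 8: fork(P2) -> P3. 6 ppages; refcounts: pp0:4 pp1:3 pp2:1 pp3:2 pp4:1 pp5:1
Op 9: write(P2, v0, 153). refcount(pp0)=4>1 -> COPY to pp6. 7 ppages; refcounts: pp0:3 pp1:3 pp2:1 pp3:2 pp4:1 pp5:1 pp6:1

Answer: 7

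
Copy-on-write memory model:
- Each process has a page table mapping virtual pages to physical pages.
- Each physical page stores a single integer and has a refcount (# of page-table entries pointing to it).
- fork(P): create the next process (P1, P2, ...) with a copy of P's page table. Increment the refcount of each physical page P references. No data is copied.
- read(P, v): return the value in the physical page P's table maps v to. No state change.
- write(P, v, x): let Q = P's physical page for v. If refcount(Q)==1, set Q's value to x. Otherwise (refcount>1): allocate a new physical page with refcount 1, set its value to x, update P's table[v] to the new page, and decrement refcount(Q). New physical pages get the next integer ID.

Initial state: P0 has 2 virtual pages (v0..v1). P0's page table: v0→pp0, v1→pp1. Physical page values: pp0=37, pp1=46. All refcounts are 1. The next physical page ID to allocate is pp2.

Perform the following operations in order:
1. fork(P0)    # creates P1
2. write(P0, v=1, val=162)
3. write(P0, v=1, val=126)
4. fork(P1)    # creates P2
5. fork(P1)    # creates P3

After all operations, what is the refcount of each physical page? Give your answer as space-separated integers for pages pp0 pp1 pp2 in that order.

Op 1: fork(P0) -> P1. 2 ppages; refcounts: pp0:2 pp1:2
Op 2: write(P0, v1, 162). refcount(pp1)=2>1 -> COPY to pp2. 3 ppages; refcounts: pp0:2 pp1:1 pp2:1
Op 3: write(P0, v1, 126). refcount(pp2)=1 -> write in place. 3 ppages; refcounts: pp0:2 pp1:1 pp2:1
Op 4: fork(P1) -> P2. 3 ppages; refcounts: pp0:3 pp1:2 pp2:1
Op 5: fork(P1) -> P3. 3 ppages; refcounts: pp0:4 pp1:3 pp2:1

Answer: 4 3 1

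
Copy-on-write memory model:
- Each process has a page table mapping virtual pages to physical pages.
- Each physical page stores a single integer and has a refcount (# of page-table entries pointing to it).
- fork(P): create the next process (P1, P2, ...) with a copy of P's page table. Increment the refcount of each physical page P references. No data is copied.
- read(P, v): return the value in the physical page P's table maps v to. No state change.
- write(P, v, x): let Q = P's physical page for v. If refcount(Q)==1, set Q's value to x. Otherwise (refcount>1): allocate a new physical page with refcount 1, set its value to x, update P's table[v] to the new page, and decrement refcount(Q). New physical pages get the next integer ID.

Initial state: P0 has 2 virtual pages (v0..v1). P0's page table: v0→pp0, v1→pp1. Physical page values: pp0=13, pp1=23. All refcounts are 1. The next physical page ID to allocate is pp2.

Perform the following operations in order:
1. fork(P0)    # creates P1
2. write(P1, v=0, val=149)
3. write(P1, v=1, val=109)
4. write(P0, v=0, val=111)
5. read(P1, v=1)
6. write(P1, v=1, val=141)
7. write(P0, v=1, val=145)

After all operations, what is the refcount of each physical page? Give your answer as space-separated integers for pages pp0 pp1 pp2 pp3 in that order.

Op 1: fork(P0) -> P1. 2 ppages; refcounts: pp0:2 pp1:2
Op 2: write(P1, v0, 149). refcount(pp0)=2>1 -> COPY to pp2. 3 ppages; refcounts: pp0:1 pp1:2 pp2:1
Op 3: write(P1, v1, 109). refcount(pp1)=2>1 -> COPY to pp3. 4 ppages; refcounts: pp0:1 pp1:1 pp2:1 pp3:1
Op 4: write(P0, v0, 111). refcount(pp0)=1 -> write in place. 4 ppages; refcounts: pp0:1 pp1:1 pp2:1 pp3:1
Op 5: read(P1, v1) -> 109. No state change.
Op 6: write(P1, v1, 141). refcount(pp3)=1 -> write in place. 4 ppages; refcounts: pp0:1 pp1:1 pp2:1 pp3:1
Op 7: write(P0, v1, 145). refcount(pp1)=1 -> write in place. 4 ppages; refcounts: pp0:1 pp1:1 pp2:1 pp3:1

Answer: 1 1 1 1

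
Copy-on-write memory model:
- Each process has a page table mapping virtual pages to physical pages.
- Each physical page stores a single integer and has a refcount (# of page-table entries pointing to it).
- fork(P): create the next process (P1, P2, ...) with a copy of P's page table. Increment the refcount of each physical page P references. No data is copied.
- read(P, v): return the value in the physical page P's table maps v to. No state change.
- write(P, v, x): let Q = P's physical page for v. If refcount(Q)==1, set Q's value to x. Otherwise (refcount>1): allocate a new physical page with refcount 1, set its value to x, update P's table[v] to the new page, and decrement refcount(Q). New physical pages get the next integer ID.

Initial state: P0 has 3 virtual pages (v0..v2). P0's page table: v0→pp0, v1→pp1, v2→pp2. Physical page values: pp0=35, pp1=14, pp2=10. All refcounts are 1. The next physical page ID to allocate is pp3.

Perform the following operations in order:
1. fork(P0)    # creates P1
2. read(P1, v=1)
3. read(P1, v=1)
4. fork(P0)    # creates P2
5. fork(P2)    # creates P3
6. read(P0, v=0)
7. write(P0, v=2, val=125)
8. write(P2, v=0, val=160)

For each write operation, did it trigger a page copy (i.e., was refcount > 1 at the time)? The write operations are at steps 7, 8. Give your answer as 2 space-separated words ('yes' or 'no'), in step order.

Op 1: fork(P0) -> P1. 3 ppages; refcounts: pp0:2 pp1:2 pp2:2
Op 2: read(P1, v1) -> 14. No state change.
Op 3: read(P1, v1) -> 14. No state change.
Op 4: fork(P0) -> P2. 3 ppages; refcounts: pp0:3 pp1:3 pp2:3
Op 5: fork(P2) -> P3. 3 ppages; refcounts: pp0:4 pp1:4 pp2:4
Op 6: read(P0, v0) -> 35. No state change.
Op 7: write(P0, v2, 125). refcount(pp2)=4>1 -> COPY to pp3. 4 ppages; refcounts: pp0:4 pp1:4 pp2:3 pp3:1
Op 8: write(P2, v0, 160). refcount(pp0)=4>1 -> COPY to pp4. 5 ppages; refcounts: pp0:3 pp1:4 pp2:3 pp3:1 pp4:1

yes yes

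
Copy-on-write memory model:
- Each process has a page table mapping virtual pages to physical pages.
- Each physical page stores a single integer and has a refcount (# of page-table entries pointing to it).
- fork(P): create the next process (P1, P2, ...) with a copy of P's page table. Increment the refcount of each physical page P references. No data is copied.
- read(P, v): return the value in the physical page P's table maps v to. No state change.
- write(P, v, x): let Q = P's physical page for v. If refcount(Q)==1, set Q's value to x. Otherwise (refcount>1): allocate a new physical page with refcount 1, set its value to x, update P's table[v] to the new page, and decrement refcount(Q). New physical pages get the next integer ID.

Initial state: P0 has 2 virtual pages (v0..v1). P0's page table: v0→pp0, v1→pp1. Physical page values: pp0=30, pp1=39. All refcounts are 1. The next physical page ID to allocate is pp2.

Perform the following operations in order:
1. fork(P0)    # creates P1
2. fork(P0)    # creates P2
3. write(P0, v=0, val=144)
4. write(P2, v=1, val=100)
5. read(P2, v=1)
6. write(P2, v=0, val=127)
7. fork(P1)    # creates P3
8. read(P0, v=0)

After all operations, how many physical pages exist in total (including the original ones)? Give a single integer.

Op 1: fork(P0) -> P1. 2 ppages; refcounts: pp0:2 pp1:2
Op 2: fork(P0) -> P2. 2 ppages; refcounts: pp0:3 pp1:3
Op 3: write(P0, v0, 144). refcount(pp0)=3>1 -> COPY to pp2. 3 ppages; refcounts: pp0:2 pp1:3 pp2:1
Op 4: write(P2, v1, 100). refcount(pp1)=3>1 -> COPY to pp3. 4 ppages; refcounts: pp0:2 pp1:2 pp2:1 pp3:1
Op 5: read(P2, v1) -> 100. No state change.
Op 6: write(P2, v0, 127). refcount(pp0)=2>1 -> COPY to pp4. 5 ppages; refcounts: pp0:1 pp1:2 pp2:1 pp3:1 pp4:1
Op 7: fork(P1) -> P3. 5 ppages; refcounts: pp0:2 pp1:3 pp2:1 pp3:1 pp4:1
Op 8: read(P0, v0) -> 144. No state change.

Answer: 5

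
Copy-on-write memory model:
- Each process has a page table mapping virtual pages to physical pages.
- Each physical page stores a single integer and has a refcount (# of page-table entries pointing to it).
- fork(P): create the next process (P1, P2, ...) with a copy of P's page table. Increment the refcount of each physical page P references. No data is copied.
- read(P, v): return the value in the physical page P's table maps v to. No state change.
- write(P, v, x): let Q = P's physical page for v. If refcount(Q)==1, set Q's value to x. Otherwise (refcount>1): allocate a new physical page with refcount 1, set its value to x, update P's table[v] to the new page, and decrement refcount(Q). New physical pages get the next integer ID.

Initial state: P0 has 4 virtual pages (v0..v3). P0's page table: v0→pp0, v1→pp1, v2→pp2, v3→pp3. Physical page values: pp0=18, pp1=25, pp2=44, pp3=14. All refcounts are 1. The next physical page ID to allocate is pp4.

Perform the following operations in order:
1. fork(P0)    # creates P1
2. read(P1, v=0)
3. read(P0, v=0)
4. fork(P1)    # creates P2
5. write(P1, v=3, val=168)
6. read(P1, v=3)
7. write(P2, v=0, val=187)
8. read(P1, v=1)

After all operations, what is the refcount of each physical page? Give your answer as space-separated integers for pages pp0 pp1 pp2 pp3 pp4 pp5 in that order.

Answer: 2 3 3 2 1 1

Derivation:
Op 1: fork(P0) -> P1. 4 ppages; refcounts: pp0:2 pp1:2 pp2:2 pp3:2
Op 2: read(P1, v0) -> 18. No state change.
Op 3: read(P0, v0) -> 18. No state change.
Op 4: fork(P1) -> P2. 4 ppages; refcounts: pp0:3 pp1:3 pp2:3 pp3:3
Op 5: write(P1, v3, 168). refcount(pp3)=3>1 -> COPY to pp4. 5 ppages; refcounts: pp0:3 pp1:3 pp2:3 pp3:2 pp4:1
Op 6: read(P1, v3) -> 168. No state change.
Op 7: write(P2, v0, 187). refcount(pp0)=3>1 -> COPY to pp5. 6 ppages; refcounts: pp0:2 pp1:3 pp2:3 pp3:2 pp4:1 pp5:1
Op 8: read(P1, v1) -> 25. No state change.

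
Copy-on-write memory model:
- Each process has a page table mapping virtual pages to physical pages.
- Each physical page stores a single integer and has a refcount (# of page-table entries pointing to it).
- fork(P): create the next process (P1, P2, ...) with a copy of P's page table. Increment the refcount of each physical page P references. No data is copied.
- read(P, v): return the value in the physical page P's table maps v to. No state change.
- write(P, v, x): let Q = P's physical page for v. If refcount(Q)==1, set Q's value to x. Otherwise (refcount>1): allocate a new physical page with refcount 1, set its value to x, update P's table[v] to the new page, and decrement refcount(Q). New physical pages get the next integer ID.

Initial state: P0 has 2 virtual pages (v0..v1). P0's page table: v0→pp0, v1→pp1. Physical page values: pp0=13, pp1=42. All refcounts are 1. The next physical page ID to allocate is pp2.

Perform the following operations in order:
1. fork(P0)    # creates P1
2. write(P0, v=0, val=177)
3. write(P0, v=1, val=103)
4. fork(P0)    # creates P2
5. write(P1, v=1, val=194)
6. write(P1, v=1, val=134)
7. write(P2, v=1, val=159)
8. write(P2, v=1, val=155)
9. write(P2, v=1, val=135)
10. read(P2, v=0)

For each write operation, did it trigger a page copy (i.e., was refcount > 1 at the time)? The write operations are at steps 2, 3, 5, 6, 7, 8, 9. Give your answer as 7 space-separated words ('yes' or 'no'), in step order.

Op 1: fork(P0) -> P1. 2 ppages; refcounts: pp0:2 pp1:2
Op 2: write(P0, v0, 177). refcount(pp0)=2>1 -> COPY to pp2. 3 ppages; refcounts: pp0:1 pp1:2 pp2:1
Op 3: write(P0, v1, 103). refcount(pp1)=2>1 -> COPY to pp3. 4 ppages; refcounts: pp0:1 pp1:1 pp2:1 pp3:1
Op 4: fork(P0) -> P2. 4 ppages; refcounts: pp0:1 pp1:1 pp2:2 pp3:2
Op 5: write(P1, v1, 194). refcount(pp1)=1 -> write in place. 4 ppages; refcounts: pp0:1 pp1:1 pp2:2 pp3:2
Op 6: write(P1, v1, 134). refcount(pp1)=1 -> write in place. 4 ppages; refcounts: pp0:1 pp1:1 pp2:2 pp3:2
Op 7: write(P2, v1, 159). refcount(pp3)=2>1 -> COPY to pp4. 5 ppages; refcounts: pp0:1 pp1:1 pp2:2 pp3:1 pp4:1
Op 8: write(P2, v1, 155). refcount(pp4)=1 -> write in place. 5 ppages; refcounts: pp0:1 pp1:1 pp2:2 pp3:1 pp4:1
Op 9: write(P2, v1, 135). refcount(pp4)=1 -> write in place. 5 ppages; refcounts: pp0:1 pp1:1 pp2:2 pp3:1 pp4:1
Op 10: read(P2, v0) -> 177. No state change.

yes yes no no yes no no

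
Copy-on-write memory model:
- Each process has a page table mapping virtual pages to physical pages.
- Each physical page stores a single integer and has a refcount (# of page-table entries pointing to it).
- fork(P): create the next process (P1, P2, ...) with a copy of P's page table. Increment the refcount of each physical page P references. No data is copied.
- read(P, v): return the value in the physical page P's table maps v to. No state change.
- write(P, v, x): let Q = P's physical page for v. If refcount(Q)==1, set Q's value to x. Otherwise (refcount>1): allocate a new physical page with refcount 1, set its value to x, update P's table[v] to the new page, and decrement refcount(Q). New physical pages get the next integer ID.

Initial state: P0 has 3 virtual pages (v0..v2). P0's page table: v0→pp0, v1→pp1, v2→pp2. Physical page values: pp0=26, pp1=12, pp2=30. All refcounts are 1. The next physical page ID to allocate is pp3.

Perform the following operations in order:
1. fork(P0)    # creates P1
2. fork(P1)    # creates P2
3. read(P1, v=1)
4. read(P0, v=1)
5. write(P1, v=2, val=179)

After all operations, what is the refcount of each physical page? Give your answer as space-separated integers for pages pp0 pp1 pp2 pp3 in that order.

Answer: 3 3 2 1

Derivation:
Op 1: fork(P0) -> P1. 3 ppages; refcounts: pp0:2 pp1:2 pp2:2
Op 2: fork(P1) -> P2. 3 ppages; refcounts: pp0:3 pp1:3 pp2:3
Op 3: read(P1, v1) -> 12. No state change.
Op 4: read(P0, v1) -> 12. No state change.
Op 5: write(P1, v2, 179). refcount(pp2)=3>1 -> COPY to pp3. 4 ppages; refcounts: pp0:3 pp1:3 pp2:2 pp3:1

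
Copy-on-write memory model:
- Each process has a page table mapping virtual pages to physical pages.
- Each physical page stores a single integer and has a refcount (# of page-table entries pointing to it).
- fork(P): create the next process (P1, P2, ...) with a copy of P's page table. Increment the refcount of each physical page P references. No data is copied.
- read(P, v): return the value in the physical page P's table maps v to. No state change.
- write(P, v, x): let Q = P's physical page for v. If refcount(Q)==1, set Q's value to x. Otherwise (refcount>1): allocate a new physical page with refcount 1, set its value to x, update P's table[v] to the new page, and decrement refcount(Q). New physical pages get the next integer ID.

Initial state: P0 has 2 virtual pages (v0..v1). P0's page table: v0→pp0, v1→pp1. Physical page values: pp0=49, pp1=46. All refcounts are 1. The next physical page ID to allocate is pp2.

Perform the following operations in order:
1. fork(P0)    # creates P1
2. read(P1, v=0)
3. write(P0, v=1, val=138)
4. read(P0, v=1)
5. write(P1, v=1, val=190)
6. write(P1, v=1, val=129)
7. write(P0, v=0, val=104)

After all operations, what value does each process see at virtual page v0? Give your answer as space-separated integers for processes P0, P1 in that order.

Op 1: fork(P0) -> P1. 2 ppages; refcounts: pp0:2 pp1:2
Op 2: read(P1, v0) -> 49. No state change.
Op 3: write(P0, v1, 138). refcount(pp1)=2>1 -> COPY to pp2. 3 ppages; refcounts: pp0:2 pp1:1 pp2:1
Op 4: read(P0, v1) -> 138. No state change.
Op 5: write(P1, v1, 190). refcount(pp1)=1 -> write in place. 3 ppages; refcounts: pp0:2 pp1:1 pp2:1
Op 6: write(P1, v1, 129). refcount(pp1)=1 -> write in place. 3 ppages; refcounts: pp0:2 pp1:1 pp2:1
Op 7: write(P0, v0, 104). refcount(pp0)=2>1 -> COPY to pp3. 4 ppages; refcounts: pp0:1 pp1:1 pp2:1 pp3:1
P0: v0 -> pp3 = 104
P1: v0 -> pp0 = 49

Answer: 104 49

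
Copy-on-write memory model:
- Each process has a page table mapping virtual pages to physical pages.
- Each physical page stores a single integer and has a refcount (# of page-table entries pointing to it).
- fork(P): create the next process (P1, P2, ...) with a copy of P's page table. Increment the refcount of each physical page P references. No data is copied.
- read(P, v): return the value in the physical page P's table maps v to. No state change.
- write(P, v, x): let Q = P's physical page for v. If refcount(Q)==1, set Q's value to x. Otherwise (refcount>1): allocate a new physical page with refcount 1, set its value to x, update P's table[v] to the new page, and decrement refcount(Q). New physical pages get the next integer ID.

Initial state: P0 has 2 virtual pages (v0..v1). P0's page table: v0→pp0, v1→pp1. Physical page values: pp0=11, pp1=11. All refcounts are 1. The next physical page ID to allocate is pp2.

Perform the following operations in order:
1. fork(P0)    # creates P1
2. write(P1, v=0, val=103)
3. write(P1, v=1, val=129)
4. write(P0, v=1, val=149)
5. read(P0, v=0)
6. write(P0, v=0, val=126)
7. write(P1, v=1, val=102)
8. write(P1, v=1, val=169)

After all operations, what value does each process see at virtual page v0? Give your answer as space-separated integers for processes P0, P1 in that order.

Op 1: fork(P0) -> P1. 2 ppages; refcounts: pp0:2 pp1:2
Op 2: write(P1, v0, 103). refcount(pp0)=2>1 -> COPY to pp2. 3 ppages; refcounts: pp0:1 pp1:2 pp2:1
Op 3: write(P1, v1, 129). refcount(pp1)=2>1 -> COPY to pp3. 4 ppages; refcounts: pp0:1 pp1:1 pp2:1 pp3:1
Op 4: write(P0, v1, 149). refcount(pp1)=1 -> write in place. 4 ppages; refcounts: pp0:1 pp1:1 pp2:1 pp3:1
Op 5: read(P0, v0) -> 11. No state change.
Op 6: write(P0, v0, 126). refcount(pp0)=1 -> write in place. 4 ppages; refcounts: pp0:1 pp1:1 pp2:1 pp3:1
Op 7: write(P1, v1, 102). refcount(pp3)=1 -> write in place. 4 ppages; refcounts: pp0:1 pp1:1 pp2:1 pp3:1
Op 8: write(P1, v1, 169). refcount(pp3)=1 -> write in place. 4 ppages; refcounts: pp0:1 pp1:1 pp2:1 pp3:1
P0: v0 -> pp0 = 126
P1: v0 -> pp2 = 103

Answer: 126 103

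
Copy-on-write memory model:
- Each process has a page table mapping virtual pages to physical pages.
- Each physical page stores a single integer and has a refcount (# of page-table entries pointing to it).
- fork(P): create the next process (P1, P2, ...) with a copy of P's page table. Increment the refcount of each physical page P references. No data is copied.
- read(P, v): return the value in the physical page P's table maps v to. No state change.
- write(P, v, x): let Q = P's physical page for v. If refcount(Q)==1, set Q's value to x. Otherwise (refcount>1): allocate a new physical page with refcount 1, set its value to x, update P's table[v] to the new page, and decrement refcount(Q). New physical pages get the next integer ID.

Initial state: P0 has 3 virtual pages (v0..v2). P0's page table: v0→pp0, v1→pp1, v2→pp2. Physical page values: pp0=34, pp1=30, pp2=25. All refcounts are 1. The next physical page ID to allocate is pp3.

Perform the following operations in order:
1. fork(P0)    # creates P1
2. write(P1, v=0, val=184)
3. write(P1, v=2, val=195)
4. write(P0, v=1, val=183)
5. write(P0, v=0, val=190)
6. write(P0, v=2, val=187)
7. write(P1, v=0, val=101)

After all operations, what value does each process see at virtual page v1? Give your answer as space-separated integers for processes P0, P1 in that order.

Op 1: fork(P0) -> P1. 3 ppages; refcounts: pp0:2 pp1:2 pp2:2
Op 2: write(P1, v0, 184). refcount(pp0)=2>1 -> COPY to pp3. 4 ppages; refcounts: pp0:1 pp1:2 pp2:2 pp3:1
Op 3: write(P1, v2, 195). refcount(pp2)=2>1 -> COPY to pp4. 5 ppages; refcounts: pp0:1 pp1:2 pp2:1 pp3:1 pp4:1
Op 4: write(P0, v1, 183). refcount(pp1)=2>1 -> COPY to pp5. 6 ppages; refcounts: pp0:1 pp1:1 pp2:1 pp3:1 pp4:1 pp5:1
Op 5: write(P0, v0, 190). refcount(pp0)=1 -> write in place. 6 ppages; refcounts: pp0:1 pp1:1 pp2:1 pp3:1 pp4:1 pp5:1
Op 6: write(P0, v2, 187). refcount(pp2)=1 -> write in place. 6 ppages; refcounts: pp0:1 pp1:1 pp2:1 pp3:1 pp4:1 pp5:1
Op 7: write(P1, v0, 101). refcount(pp3)=1 -> write in place. 6 ppages; refcounts: pp0:1 pp1:1 pp2:1 pp3:1 pp4:1 pp5:1
P0: v1 -> pp5 = 183
P1: v1 -> pp1 = 30

Answer: 183 30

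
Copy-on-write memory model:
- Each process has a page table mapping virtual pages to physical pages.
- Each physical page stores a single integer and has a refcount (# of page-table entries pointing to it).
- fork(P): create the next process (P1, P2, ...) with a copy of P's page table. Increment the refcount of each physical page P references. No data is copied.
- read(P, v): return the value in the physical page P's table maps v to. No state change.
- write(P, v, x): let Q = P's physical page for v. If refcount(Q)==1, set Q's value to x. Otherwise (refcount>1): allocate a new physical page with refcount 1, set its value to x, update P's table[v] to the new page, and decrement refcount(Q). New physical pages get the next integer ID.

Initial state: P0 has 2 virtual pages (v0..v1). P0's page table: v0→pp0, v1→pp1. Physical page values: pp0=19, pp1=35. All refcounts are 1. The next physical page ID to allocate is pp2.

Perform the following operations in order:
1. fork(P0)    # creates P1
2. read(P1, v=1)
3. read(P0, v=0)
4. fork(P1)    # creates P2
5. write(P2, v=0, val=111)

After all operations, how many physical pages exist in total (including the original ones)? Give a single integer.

Op 1: fork(P0) -> P1. 2 ppages; refcounts: pp0:2 pp1:2
Op 2: read(P1, v1) -> 35. No state change.
Op 3: read(P0, v0) -> 19. No state change.
Op 4: fork(P1) -> P2. 2 ppages; refcounts: pp0:3 pp1:3
Op 5: write(P2, v0, 111). refcount(pp0)=3>1 -> COPY to pp2. 3 ppages; refcounts: pp0:2 pp1:3 pp2:1

Answer: 3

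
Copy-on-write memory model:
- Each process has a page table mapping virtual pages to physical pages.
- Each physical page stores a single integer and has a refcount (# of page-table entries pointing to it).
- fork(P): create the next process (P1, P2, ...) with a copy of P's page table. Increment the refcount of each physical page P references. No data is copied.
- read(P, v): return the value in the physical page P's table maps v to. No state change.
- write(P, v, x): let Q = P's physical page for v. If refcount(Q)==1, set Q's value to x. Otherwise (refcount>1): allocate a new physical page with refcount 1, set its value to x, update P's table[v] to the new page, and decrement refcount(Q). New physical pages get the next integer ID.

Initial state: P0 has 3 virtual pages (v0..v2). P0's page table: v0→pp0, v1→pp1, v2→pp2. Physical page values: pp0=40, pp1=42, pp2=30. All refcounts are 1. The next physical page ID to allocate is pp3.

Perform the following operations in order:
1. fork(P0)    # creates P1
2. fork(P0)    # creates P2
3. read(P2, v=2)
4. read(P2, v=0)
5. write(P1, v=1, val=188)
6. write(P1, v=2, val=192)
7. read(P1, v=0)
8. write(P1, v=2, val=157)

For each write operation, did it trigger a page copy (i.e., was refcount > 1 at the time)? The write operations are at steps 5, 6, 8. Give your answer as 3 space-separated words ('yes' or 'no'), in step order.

Op 1: fork(P0) -> P1. 3 ppages; refcounts: pp0:2 pp1:2 pp2:2
Op 2: fork(P0) -> P2. 3 ppages; refcounts: pp0:3 pp1:3 pp2:3
Op 3: read(P2, v2) -> 30. No state change.
Op 4: read(P2, v0) -> 40. No state change.
Op 5: write(P1, v1, 188). refcount(pp1)=3>1 -> COPY to pp3. 4 ppages; refcounts: pp0:3 pp1:2 pp2:3 pp3:1
Op 6: write(P1, v2, 192). refcount(pp2)=3>1 -> COPY to pp4. 5 ppages; refcounts: pp0:3 pp1:2 pp2:2 pp3:1 pp4:1
Op 7: read(P1, v0) -> 40. No state change.
Op 8: write(P1, v2, 157). refcount(pp4)=1 -> write in place. 5 ppages; refcounts: pp0:3 pp1:2 pp2:2 pp3:1 pp4:1

yes yes no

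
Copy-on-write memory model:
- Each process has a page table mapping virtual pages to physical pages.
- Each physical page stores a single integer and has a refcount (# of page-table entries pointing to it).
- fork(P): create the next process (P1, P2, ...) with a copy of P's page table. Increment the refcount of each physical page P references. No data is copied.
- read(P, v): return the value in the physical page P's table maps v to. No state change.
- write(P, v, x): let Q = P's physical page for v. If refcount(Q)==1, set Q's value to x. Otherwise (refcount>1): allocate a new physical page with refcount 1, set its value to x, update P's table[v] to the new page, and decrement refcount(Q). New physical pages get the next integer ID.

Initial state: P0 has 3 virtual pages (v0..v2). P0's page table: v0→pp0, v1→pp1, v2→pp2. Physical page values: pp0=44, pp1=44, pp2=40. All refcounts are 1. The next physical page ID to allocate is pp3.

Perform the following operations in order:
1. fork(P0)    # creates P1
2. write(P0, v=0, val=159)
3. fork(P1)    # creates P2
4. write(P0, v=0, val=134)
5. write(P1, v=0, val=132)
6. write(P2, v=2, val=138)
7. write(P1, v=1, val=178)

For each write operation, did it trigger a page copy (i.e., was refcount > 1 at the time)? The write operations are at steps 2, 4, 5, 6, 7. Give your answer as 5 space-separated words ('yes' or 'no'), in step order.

Op 1: fork(P0) -> P1. 3 ppages; refcounts: pp0:2 pp1:2 pp2:2
Op 2: write(P0, v0, 159). refcount(pp0)=2>1 -> COPY to pp3. 4 ppages; refcounts: pp0:1 pp1:2 pp2:2 pp3:1
Op 3: fork(P1) -> P2. 4 ppages; refcounts: pp0:2 pp1:3 pp2:3 pp3:1
Op 4: write(P0, v0, 134). refcount(pp3)=1 -> write in place. 4 ppages; refcounts: pp0:2 pp1:3 pp2:3 pp3:1
Op 5: write(P1, v0, 132). refcount(pp0)=2>1 -> COPY to pp4. 5 ppages; refcounts: pp0:1 pp1:3 pp2:3 pp3:1 pp4:1
Op 6: write(P2, v2, 138). refcount(pp2)=3>1 -> COPY to pp5. 6 ppages; refcounts: pp0:1 pp1:3 pp2:2 pp3:1 pp4:1 pp5:1
Op 7: write(P1, v1, 178). refcount(pp1)=3>1 -> COPY to pp6. 7 ppages; refcounts: pp0:1 pp1:2 pp2:2 pp3:1 pp4:1 pp5:1 pp6:1

yes no yes yes yes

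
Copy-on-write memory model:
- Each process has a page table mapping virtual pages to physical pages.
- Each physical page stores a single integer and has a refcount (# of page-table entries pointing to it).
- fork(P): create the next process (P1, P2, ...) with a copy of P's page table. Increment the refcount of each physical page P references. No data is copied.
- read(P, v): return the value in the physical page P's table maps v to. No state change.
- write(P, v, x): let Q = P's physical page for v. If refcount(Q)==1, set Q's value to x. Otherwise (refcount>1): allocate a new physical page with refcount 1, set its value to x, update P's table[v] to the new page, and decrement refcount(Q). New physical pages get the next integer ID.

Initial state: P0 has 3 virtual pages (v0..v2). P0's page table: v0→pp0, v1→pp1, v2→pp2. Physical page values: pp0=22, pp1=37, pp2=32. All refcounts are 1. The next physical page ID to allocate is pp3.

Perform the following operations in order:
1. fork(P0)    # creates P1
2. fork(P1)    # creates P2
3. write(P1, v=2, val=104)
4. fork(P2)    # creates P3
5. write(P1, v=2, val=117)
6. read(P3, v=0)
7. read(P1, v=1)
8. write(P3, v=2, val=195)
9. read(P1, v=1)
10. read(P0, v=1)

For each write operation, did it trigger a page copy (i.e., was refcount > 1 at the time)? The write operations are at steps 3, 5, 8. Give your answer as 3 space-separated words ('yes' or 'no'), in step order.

Op 1: fork(P0) -> P1. 3 ppages; refcounts: pp0:2 pp1:2 pp2:2
Op 2: fork(P1) -> P2. 3 ppages; refcounts: pp0:3 pp1:3 pp2:3
Op 3: write(P1, v2, 104). refcount(pp2)=3>1 -> COPY to pp3. 4 ppages; refcounts: pp0:3 pp1:3 pp2:2 pp3:1
Op 4: fork(P2) -> P3. 4 ppages; refcounts: pp0:4 pp1:4 pp2:3 pp3:1
Op 5: write(P1, v2, 117). refcount(pp3)=1 -> write in place. 4 ppages; refcounts: pp0:4 pp1:4 pp2:3 pp3:1
Op 6: read(P3, v0) -> 22. No state change.
Op 7: read(P1, v1) -> 37. No state change.
Op 8: write(P3, v2, 195). refcount(pp2)=3>1 -> COPY to pp4. 5 ppages; refcounts: pp0:4 pp1:4 pp2:2 pp3:1 pp4:1
Op 9: read(P1, v1) -> 37. No state change.
Op 10: read(P0, v1) -> 37. No state change.

yes no yes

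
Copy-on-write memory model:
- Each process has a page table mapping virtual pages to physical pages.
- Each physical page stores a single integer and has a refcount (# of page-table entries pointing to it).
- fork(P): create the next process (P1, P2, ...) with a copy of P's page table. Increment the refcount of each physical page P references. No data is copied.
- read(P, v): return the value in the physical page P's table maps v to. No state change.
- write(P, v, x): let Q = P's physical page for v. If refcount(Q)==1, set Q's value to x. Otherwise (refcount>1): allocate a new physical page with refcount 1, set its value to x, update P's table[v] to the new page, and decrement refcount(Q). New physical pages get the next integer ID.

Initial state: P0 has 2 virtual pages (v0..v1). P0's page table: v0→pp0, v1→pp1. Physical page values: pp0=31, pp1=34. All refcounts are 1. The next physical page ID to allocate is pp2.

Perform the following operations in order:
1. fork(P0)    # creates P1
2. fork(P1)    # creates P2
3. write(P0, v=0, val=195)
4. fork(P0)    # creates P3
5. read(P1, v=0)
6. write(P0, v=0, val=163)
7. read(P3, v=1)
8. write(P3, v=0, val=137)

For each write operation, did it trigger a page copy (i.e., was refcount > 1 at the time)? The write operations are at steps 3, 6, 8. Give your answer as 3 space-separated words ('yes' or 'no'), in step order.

Op 1: fork(P0) -> P1. 2 ppages; refcounts: pp0:2 pp1:2
Op 2: fork(P1) -> P2. 2 ppages; refcounts: pp0:3 pp1:3
Op 3: write(P0, v0, 195). refcount(pp0)=3>1 -> COPY to pp2. 3 ppages; refcounts: pp0:2 pp1:3 pp2:1
Op 4: fork(P0) -> P3. 3 ppages; refcounts: pp0:2 pp1:4 pp2:2
Op 5: read(P1, v0) -> 31. No state change.
Op 6: write(P0, v0, 163). refcount(pp2)=2>1 -> COPY to pp3. 4 ppages; refcounts: pp0:2 pp1:4 pp2:1 pp3:1
Op 7: read(P3, v1) -> 34. No state change.
Op 8: write(P3, v0, 137). refcount(pp2)=1 -> write in place. 4 ppages; refcounts: pp0:2 pp1:4 pp2:1 pp3:1

yes yes no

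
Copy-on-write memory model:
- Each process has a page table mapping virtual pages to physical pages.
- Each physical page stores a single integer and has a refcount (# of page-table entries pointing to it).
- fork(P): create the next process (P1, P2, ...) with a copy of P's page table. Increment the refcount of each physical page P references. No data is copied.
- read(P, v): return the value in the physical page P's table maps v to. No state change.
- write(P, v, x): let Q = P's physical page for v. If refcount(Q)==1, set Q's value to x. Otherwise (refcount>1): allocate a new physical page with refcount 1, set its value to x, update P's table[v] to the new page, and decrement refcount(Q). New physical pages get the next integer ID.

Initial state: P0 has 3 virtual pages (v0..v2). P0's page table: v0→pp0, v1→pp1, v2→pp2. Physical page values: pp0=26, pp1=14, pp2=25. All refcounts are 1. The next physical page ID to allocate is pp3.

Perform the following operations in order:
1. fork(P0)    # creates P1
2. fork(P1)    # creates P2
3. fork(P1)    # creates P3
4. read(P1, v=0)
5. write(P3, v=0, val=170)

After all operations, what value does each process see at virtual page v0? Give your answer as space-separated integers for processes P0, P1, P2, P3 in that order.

Answer: 26 26 26 170

Derivation:
Op 1: fork(P0) -> P1. 3 ppages; refcounts: pp0:2 pp1:2 pp2:2
Op 2: fork(P1) -> P2. 3 ppages; refcounts: pp0:3 pp1:3 pp2:3
Op 3: fork(P1) -> P3. 3 ppages; refcounts: pp0:4 pp1:4 pp2:4
Op 4: read(P1, v0) -> 26. No state change.
Op 5: write(P3, v0, 170). refcount(pp0)=4>1 -> COPY to pp3. 4 ppages; refcounts: pp0:3 pp1:4 pp2:4 pp3:1
P0: v0 -> pp0 = 26
P1: v0 -> pp0 = 26
P2: v0 -> pp0 = 26
P3: v0 -> pp3 = 170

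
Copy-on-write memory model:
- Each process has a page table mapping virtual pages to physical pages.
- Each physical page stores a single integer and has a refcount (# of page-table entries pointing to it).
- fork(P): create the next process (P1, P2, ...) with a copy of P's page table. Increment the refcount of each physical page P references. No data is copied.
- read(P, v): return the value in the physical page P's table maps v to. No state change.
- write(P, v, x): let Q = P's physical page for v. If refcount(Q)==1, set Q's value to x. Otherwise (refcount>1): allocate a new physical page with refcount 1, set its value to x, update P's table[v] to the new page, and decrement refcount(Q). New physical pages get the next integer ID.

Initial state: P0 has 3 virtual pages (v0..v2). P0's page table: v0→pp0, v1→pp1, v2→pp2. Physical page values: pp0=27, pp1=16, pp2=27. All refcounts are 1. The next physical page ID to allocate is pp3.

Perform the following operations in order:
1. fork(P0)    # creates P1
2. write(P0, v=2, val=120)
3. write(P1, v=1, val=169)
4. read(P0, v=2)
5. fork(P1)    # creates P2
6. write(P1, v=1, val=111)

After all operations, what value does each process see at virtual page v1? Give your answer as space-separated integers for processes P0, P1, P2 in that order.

Op 1: fork(P0) -> P1. 3 ppages; refcounts: pp0:2 pp1:2 pp2:2
Op 2: write(P0, v2, 120). refcount(pp2)=2>1 -> COPY to pp3. 4 ppages; refcounts: pp0:2 pp1:2 pp2:1 pp3:1
Op 3: write(P1, v1, 169). refcount(pp1)=2>1 -> COPY to pp4. 5 ppages; refcounts: pp0:2 pp1:1 pp2:1 pp3:1 pp4:1
Op 4: read(P0, v2) -> 120. No state change.
Op 5: fork(P1) -> P2. 5 ppages; refcounts: pp0:3 pp1:1 pp2:2 pp3:1 pp4:2
Op 6: write(P1, v1, 111). refcount(pp4)=2>1 -> COPY to pp5. 6 ppages; refcounts: pp0:3 pp1:1 pp2:2 pp3:1 pp4:1 pp5:1
P0: v1 -> pp1 = 16
P1: v1 -> pp5 = 111
P2: v1 -> pp4 = 169

Answer: 16 111 169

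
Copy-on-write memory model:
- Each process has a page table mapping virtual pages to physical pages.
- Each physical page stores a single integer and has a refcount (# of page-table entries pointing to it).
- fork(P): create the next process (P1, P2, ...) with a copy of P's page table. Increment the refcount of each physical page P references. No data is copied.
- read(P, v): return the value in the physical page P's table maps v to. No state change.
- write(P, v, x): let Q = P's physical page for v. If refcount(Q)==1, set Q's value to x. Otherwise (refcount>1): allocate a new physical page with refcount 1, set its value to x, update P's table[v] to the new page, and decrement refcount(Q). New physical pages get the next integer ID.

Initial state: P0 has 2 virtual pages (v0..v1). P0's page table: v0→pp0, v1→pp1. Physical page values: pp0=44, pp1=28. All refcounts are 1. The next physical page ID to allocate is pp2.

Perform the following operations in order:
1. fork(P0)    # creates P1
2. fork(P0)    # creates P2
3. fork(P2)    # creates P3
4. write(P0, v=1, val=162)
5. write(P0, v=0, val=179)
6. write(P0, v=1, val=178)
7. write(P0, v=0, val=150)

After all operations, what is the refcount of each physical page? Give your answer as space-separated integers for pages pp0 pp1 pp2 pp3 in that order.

Answer: 3 3 1 1

Derivation:
Op 1: fork(P0) -> P1. 2 ppages; refcounts: pp0:2 pp1:2
Op 2: fork(P0) -> P2. 2 ppages; refcounts: pp0:3 pp1:3
Op 3: fork(P2) -> P3. 2 ppages; refcounts: pp0:4 pp1:4
Op 4: write(P0, v1, 162). refcount(pp1)=4>1 -> COPY to pp2. 3 ppages; refcounts: pp0:4 pp1:3 pp2:1
Op 5: write(P0, v0, 179). refcount(pp0)=4>1 -> COPY to pp3. 4 ppages; refcounts: pp0:3 pp1:3 pp2:1 pp3:1
Op 6: write(P0, v1, 178). refcount(pp2)=1 -> write in place. 4 ppages; refcounts: pp0:3 pp1:3 pp2:1 pp3:1
Op 7: write(P0, v0, 150). refcount(pp3)=1 -> write in place. 4 ppages; refcounts: pp0:3 pp1:3 pp2:1 pp3:1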